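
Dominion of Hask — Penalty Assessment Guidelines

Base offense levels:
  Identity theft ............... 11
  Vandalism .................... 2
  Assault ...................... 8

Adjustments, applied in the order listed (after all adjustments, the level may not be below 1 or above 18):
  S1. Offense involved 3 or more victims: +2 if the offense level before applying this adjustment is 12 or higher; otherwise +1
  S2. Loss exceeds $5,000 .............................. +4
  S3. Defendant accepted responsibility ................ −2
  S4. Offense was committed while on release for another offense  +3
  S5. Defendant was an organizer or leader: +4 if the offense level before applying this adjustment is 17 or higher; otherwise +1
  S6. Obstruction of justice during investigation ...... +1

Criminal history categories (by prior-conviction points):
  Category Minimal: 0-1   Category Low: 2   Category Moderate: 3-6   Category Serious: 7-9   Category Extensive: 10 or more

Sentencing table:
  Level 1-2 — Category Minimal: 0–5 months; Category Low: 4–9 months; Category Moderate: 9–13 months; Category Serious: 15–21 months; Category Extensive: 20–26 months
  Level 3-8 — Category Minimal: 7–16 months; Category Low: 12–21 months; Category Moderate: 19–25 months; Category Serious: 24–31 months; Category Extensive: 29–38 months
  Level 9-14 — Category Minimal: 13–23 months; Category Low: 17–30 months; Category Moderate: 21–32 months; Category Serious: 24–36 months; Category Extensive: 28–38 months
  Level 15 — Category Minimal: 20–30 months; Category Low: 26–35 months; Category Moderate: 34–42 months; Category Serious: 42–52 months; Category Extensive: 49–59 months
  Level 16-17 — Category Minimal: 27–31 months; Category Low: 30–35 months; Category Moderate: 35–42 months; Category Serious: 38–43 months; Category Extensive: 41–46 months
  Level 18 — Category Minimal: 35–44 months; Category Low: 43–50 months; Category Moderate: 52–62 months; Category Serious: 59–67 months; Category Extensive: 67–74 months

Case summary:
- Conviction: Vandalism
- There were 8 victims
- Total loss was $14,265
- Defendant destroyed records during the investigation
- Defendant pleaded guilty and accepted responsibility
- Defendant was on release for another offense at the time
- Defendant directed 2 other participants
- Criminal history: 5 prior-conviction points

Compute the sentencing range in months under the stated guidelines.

21-32 months

Base offense level for vandalism: 2.
S1 applies (level before this adjustment is 2 < 12, so +1): 2 + 1 = 3.
S2 applies: 3 + 4 = 7.
S3 applies: 7 − 2 = 5.
S4 applies: 5 + 3 = 8.
S5 applies (level before this adjustment is 8 < 17, so +1): 8 + 1 = 9.
S6 applies: 9 + 1 = 10.
Final offense level: 10.
Criminal history: 5 prior points → Category Moderate (3-6).
Level 10 falls in the 9-14 band.
Grid: Level 9-14 × Category Moderate = 21-32 months.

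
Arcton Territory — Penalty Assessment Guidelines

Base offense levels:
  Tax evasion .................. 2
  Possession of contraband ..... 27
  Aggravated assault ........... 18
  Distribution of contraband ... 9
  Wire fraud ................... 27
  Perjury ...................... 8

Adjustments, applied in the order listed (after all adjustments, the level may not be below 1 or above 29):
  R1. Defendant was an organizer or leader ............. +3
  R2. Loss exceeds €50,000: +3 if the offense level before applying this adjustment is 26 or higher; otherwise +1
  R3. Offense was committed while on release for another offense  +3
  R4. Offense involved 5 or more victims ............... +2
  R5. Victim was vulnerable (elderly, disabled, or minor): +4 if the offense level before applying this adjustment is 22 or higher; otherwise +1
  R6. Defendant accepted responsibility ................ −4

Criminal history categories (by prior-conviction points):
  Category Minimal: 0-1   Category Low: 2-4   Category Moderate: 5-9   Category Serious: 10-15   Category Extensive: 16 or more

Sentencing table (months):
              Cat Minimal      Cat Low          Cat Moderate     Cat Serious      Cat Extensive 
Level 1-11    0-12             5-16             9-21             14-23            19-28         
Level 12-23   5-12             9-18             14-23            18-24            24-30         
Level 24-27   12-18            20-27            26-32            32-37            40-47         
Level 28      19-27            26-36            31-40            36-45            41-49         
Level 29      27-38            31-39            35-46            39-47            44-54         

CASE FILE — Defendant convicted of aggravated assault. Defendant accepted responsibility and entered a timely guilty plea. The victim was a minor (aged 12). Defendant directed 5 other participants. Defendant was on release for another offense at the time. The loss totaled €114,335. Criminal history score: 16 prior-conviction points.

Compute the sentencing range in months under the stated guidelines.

40-47 months

Base offense level for aggravated assault: 18.
R1 applies: 18 + 3 = 21.
R2 applies (level before this adjustment is 21 < 26, so +1): 21 + 1 = 22.
R3 applies: 22 + 3 = 25.
R4 does not apply.
R5 applies (level before this adjustment is 25 ≥ 22, so +4): 25 + 4 = 29.
R6 applies: 29 − 4 = 25.
Final offense level: 25.
Criminal history: 16 prior points → Category Extensive (16+).
Level 25 falls in the 24-27 band.
Grid: Level 24-27 × Category Extensive = 40-47 months.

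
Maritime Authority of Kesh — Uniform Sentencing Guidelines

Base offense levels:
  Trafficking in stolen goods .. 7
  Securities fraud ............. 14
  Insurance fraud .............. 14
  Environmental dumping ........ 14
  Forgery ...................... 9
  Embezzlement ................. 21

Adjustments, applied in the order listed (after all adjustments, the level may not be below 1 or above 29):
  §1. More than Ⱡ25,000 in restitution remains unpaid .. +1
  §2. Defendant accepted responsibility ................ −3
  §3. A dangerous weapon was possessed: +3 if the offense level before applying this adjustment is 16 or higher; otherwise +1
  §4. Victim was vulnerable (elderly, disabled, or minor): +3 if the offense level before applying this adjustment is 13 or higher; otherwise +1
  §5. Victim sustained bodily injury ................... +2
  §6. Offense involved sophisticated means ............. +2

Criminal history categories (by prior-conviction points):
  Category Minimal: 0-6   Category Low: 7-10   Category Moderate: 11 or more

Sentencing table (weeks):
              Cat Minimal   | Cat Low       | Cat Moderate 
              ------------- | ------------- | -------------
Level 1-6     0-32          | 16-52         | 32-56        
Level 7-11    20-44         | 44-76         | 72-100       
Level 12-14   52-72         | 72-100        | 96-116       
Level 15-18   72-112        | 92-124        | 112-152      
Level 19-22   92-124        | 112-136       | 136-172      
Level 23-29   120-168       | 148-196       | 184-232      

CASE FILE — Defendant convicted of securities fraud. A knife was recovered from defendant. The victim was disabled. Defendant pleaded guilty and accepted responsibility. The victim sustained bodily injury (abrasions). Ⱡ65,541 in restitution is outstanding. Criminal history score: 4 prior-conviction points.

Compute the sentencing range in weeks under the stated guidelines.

72-112 weeks

Base offense level for securities fraud: 14.
§1 applies: 14 + 1 = 15.
§2 applies: 15 − 3 = 12.
§3 applies (level before this adjustment is 12 < 16, so +1): 12 + 1 = 13.
§4 applies (level before this adjustment is 13 ≥ 13, so +3): 13 + 3 = 16.
§5 applies: 16 + 2 = 18.
Final offense level: 18.
Criminal history: 4 prior points → Category Minimal (0-6).
Level 18 falls in the 15-18 band.
Grid: Level 15-18 × Category Minimal = 72-112 weeks.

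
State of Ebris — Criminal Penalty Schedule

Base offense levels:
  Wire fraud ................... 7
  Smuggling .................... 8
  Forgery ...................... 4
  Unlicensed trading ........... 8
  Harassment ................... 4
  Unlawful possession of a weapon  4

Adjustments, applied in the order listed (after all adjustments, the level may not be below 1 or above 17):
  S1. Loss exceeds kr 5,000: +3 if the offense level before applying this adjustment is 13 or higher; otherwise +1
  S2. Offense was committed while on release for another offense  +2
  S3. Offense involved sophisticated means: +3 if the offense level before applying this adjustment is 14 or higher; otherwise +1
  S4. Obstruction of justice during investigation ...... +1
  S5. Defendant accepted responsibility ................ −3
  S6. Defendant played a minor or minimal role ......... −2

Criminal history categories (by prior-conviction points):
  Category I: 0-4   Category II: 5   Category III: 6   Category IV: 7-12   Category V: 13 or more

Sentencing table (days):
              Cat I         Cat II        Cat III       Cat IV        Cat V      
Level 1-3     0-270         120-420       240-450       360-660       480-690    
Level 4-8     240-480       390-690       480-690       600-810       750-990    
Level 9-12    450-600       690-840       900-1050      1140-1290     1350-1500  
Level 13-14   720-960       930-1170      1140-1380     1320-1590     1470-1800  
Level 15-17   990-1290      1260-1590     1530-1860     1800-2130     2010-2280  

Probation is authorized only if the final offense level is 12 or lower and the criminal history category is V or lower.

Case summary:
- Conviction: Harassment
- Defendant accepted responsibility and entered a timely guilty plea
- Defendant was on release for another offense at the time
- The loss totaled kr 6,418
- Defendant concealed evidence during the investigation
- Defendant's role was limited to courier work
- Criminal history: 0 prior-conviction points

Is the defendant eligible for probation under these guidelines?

Base offense level for harassment: 4.
S1 applies (level before this adjustment is 4 < 13, so +1): 4 + 1 = 5.
S2 applies: 5 + 2 = 7.
S3 does not apply.
S4 applies: 7 + 1 = 8.
S5 applies: 8 − 3 = 5.
S6 applies: 5 − 2 = 3.
Final offense level: 3.
Criminal history: 0 prior points → Category I (0-4).
Level 3 falls in the 1-3 band.
Grid: Level 1-3 × Category I = 0-270 days.
Probation check: level 3 ≤ 12 and category I ≤ V → eligible.

Yes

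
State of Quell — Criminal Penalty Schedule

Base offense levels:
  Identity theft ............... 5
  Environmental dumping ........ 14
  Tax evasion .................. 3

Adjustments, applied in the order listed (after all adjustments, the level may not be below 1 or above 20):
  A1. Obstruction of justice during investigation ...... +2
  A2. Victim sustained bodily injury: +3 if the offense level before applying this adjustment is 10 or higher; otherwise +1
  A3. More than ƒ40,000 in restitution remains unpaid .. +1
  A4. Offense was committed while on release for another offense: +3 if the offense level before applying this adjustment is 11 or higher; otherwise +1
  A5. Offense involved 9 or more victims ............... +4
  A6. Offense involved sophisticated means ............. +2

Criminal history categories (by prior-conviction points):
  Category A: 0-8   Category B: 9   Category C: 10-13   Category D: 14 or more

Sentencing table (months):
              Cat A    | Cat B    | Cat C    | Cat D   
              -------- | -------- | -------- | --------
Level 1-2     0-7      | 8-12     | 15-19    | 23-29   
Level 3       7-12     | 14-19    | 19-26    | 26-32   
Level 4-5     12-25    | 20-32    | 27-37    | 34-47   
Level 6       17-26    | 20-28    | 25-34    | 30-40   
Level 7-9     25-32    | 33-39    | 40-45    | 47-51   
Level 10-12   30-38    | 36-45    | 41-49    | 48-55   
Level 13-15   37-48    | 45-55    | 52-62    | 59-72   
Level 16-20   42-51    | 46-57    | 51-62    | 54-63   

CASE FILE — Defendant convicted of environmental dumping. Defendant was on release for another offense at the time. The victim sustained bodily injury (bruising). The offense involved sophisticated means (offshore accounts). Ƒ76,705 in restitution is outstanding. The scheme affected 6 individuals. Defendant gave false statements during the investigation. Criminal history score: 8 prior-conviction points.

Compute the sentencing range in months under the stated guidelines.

42-51 months

Base offense level for environmental dumping: 14.
A1 applies: 14 + 2 = 16.
A2 applies (level before this adjustment is 16 ≥ 10, so +3): 16 + 3 = 19.
A3 applies: 19 + 1 = 20.
A4 applies (level before this adjustment is 20 ≥ 11, so +3): 20 + 3 = 23.
A6 applies: 23 + 2 = 25.
Level 25 exceeds the maximum of 20; capped at 20.
Final offense level: 20.
Criminal history: 8 prior points → Category A (0-8).
Level 20 falls in the 16-20 band.
Grid: Level 16-20 × Category A = 42-51 months.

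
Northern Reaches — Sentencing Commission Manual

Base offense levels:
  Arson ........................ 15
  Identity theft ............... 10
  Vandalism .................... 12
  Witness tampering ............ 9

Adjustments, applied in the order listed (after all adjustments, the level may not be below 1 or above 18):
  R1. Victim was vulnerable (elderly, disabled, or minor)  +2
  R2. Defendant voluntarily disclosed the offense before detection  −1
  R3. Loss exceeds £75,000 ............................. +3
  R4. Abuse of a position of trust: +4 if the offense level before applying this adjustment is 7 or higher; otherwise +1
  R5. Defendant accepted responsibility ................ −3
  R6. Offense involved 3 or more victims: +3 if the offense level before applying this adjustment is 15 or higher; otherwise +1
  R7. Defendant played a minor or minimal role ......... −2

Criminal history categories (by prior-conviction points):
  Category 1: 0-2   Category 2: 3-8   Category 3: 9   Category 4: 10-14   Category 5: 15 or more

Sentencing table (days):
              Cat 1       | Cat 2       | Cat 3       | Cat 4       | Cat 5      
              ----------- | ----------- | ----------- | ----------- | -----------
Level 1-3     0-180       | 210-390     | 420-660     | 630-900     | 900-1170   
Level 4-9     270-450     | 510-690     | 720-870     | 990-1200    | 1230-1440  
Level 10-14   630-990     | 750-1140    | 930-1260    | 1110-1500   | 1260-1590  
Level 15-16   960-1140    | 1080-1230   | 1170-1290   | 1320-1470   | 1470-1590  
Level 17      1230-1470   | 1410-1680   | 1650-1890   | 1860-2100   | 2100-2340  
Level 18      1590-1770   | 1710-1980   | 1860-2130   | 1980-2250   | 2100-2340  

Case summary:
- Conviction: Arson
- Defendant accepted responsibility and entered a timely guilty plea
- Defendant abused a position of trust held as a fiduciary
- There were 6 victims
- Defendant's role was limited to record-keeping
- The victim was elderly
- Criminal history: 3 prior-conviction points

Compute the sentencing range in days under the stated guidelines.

Base offense level for arson: 15.
R1 applies: 15 + 2 = 17.
R2 does not apply.
R4 applies (level before this adjustment is 17 ≥ 7, so +4): 17 + 4 = 21.
R5 applies: 21 − 3 = 18.
R6 applies (level before this adjustment is 18 ≥ 15, so +3): 18 + 3 = 21.
R7 applies: 21 − 2 = 19.
Level 19 exceeds the maximum of 18; capped at 18.
Final offense level: 18.
Criminal history: 3 prior points → Category 2 (3-8).
Level 18 falls in the 18 band.
Grid: Level 18 × Category 2 = 1710-1980 days.

1710-1980 days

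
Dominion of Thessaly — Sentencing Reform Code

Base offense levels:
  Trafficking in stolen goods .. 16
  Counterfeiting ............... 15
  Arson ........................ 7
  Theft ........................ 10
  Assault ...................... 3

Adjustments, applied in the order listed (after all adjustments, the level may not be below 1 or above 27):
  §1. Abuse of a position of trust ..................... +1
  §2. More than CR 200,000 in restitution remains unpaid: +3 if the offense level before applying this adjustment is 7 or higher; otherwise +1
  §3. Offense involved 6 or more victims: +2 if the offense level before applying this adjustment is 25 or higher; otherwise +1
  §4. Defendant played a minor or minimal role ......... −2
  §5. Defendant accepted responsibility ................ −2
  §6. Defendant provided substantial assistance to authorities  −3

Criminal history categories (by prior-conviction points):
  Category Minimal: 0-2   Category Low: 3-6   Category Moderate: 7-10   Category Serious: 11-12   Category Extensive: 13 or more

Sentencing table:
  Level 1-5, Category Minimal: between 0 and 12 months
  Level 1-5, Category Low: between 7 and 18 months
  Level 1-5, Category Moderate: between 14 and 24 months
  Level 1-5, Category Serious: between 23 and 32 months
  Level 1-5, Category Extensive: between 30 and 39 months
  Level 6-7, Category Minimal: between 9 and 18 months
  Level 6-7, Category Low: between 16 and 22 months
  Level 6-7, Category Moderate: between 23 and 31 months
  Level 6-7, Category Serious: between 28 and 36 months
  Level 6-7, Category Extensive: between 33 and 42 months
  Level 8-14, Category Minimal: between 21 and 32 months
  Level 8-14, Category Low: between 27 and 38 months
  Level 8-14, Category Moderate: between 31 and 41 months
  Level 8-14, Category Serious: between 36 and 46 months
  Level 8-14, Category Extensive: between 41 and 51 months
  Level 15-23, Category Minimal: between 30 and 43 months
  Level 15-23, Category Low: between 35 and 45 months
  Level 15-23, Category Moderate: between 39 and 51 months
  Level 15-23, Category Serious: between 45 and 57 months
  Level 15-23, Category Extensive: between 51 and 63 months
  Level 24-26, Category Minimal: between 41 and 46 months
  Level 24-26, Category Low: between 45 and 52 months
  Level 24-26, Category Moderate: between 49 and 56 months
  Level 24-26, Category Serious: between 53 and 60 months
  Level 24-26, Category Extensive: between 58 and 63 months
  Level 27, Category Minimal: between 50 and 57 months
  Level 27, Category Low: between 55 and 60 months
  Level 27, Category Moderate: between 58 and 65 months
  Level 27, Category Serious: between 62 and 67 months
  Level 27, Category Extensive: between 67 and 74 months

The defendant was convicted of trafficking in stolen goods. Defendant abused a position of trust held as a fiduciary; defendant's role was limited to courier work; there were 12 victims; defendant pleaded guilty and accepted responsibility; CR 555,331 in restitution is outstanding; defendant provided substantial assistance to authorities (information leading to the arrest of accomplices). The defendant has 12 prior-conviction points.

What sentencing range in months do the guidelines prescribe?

Base offense level for trafficking in stolen goods: 16.
§1 applies: 16 + 1 = 17.
§2 applies (level before this adjustment is 17 ≥ 7, so +3): 17 + 3 = 20.
§3 applies (level before this adjustment is 20 < 25, so +1): 20 + 1 = 21.
§4 applies: 21 − 2 = 19.
§5 applies: 19 − 2 = 17.
§6 applies: 17 − 3 = 14.
Final offense level: 14.
Criminal history: 12 prior points → Category Serious (11-12).
Level 14 falls in the 8-14 band.
Grid: Level 8-14 × Category Serious = 36-46 months.

36-46 months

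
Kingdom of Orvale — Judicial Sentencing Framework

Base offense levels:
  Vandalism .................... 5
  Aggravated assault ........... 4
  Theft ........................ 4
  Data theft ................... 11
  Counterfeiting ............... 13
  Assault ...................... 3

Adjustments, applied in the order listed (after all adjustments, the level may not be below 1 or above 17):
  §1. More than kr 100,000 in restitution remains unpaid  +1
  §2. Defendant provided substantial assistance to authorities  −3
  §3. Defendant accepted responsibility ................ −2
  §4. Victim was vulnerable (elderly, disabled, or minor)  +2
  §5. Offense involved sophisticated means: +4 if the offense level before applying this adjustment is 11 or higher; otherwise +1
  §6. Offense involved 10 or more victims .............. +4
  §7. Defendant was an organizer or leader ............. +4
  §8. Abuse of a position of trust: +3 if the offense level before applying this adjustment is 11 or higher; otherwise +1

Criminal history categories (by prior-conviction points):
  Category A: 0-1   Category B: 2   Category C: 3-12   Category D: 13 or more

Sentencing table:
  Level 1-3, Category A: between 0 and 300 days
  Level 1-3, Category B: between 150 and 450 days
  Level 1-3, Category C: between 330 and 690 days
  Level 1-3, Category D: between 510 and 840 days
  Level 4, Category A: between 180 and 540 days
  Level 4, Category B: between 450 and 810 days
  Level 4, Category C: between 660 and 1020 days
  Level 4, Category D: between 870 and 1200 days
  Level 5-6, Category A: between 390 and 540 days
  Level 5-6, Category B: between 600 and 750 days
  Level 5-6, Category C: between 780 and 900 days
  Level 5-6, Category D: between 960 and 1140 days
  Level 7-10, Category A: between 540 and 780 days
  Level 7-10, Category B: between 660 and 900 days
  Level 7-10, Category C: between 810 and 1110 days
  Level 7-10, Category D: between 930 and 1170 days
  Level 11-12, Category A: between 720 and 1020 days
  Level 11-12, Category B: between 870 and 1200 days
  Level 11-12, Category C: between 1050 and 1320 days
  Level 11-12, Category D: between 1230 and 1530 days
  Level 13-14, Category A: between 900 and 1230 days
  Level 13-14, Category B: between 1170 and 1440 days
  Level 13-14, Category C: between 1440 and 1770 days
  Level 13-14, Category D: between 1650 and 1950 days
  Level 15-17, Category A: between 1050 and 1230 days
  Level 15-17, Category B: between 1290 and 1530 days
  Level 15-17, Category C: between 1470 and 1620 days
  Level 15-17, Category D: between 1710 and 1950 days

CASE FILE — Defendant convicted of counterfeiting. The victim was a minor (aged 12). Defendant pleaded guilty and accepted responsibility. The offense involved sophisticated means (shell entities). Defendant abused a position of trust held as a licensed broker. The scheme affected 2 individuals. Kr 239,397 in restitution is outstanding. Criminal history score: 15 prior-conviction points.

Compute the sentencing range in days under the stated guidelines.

1710-1950 days

Base offense level for counterfeiting: 13.
§1 applies: 13 + 1 = 14.
§3 applies: 14 − 2 = 12.
§4 applies: 12 + 2 = 14.
§5 applies (level before this adjustment is 14 ≥ 11, so +4): 14 + 4 = 18.
§6 does not apply.
§7 does not apply.
§8 applies (level before this adjustment is 18 ≥ 11, so +3): 18 + 3 = 21.
Level 21 exceeds the maximum of 17; capped at 17.
Final offense level: 17.
Criminal history: 15 prior points → Category D (13+).
Level 17 falls in the 15-17 band.
Grid: Level 15-17 × Category D = 1710-1950 days.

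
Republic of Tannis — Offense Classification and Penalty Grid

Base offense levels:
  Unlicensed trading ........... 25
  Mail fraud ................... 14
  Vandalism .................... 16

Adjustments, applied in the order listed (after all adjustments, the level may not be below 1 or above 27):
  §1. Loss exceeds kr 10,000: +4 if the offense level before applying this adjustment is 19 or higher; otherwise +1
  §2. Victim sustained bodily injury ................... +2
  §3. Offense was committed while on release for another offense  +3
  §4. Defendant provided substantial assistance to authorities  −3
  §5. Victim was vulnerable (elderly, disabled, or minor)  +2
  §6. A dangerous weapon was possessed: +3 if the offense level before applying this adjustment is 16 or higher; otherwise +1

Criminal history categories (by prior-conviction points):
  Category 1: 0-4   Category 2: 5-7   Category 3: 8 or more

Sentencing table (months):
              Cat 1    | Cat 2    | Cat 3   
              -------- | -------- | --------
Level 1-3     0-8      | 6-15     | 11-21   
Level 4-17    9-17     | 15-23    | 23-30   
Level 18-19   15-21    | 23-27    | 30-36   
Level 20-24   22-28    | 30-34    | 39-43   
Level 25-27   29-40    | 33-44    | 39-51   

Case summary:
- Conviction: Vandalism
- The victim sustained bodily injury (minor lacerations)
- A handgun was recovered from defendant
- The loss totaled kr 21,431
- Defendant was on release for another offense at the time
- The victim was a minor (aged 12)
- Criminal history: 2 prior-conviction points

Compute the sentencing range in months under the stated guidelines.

29-40 months

Base offense level for vandalism: 16.
§1 applies (level before this adjustment is 16 < 19, so +1): 16 + 1 = 17.
§2 applies: 17 + 2 = 19.
§3 applies: 19 + 3 = 22.
§5 applies: 22 + 2 = 24.
§6 applies (level before this adjustment is 24 ≥ 16, so +3): 24 + 3 = 27.
Final offense level: 27.
Criminal history: 2 prior points → Category 1 (0-4).
Level 27 falls in the 25-27 band.
Grid: Level 25-27 × Category 1 = 29-40 months.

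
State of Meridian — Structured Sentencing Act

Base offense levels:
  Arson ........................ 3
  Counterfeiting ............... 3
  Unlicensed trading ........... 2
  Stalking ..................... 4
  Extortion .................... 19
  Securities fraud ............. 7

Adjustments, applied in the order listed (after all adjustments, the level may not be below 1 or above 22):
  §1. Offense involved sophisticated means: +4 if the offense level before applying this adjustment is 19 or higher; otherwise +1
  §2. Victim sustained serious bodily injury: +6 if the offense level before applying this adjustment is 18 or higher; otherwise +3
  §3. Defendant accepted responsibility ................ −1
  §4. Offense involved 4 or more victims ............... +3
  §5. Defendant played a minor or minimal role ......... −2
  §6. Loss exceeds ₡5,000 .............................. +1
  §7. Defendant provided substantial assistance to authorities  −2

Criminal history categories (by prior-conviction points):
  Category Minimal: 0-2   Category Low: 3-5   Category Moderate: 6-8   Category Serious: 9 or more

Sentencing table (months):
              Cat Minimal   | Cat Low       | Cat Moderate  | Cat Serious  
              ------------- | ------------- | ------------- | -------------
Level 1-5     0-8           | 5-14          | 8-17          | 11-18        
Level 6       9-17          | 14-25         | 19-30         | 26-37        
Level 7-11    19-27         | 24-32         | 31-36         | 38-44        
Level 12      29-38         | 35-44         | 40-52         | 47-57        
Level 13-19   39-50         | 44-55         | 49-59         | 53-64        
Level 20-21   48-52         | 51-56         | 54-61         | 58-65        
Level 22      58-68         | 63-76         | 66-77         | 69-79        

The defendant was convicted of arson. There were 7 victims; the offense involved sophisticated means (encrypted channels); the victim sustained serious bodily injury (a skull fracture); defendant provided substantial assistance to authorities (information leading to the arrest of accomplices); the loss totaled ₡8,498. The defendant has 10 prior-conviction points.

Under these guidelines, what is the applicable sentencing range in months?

38-44 months

Base offense level for arson: 3.
§1 applies (level before this adjustment is 3 < 19, so +1): 3 + 1 = 4.
§2 applies (level before this adjustment is 4 < 18, so +3): 4 + 3 = 7.
§4 applies: 7 + 3 = 10.
§6 applies: 10 + 1 = 11.
§7 applies: 11 − 2 = 9.
Final offense level: 9.
Criminal history: 10 prior points → Category Serious (9+).
Level 9 falls in the 7-11 band.
Grid: Level 7-11 × Category Serious = 38-44 months.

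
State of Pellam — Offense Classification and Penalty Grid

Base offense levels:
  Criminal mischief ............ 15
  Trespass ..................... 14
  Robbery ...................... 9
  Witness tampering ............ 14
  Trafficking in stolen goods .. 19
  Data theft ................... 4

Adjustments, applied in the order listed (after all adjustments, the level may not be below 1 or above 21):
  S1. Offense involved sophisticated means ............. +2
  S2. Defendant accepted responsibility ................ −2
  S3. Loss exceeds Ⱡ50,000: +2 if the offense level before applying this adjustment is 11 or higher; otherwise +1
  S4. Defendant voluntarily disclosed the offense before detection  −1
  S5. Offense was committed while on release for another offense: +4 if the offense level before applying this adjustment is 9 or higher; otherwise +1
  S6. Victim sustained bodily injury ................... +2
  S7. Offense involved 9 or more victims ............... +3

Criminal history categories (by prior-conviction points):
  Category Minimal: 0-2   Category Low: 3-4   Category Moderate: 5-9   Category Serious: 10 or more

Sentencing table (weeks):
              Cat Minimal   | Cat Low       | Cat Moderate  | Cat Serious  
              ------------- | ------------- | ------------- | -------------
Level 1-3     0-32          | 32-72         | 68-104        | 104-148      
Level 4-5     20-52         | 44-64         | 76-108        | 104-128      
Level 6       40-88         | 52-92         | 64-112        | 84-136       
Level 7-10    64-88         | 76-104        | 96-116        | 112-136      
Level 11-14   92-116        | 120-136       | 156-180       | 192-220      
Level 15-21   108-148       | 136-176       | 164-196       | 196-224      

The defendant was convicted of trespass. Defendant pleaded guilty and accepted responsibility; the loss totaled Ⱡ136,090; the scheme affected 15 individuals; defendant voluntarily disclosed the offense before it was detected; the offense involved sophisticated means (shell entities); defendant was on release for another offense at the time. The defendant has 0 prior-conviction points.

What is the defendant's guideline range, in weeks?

Base offense level for trespass: 14.
S1 applies: 14 + 2 = 16.
S2 applies: 16 − 2 = 14.
S3 applies (level before this adjustment is 14 ≥ 11, so +2): 14 + 2 = 16.
S4 applies: 16 − 1 = 15.
S5 applies (level before this adjustment is 15 ≥ 9, so +4): 15 + 4 = 19.
S6 does not apply.
S7 applies: 19 + 3 = 22.
Level 22 exceeds the maximum of 21; capped at 21.
Final offense level: 21.
Criminal history: 0 prior points → Category Minimal (0-2).
Level 21 falls in the 15-21 band.
Grid: Level 15-21 × Category Minimal = 108-148 weeks.

108-148 weeks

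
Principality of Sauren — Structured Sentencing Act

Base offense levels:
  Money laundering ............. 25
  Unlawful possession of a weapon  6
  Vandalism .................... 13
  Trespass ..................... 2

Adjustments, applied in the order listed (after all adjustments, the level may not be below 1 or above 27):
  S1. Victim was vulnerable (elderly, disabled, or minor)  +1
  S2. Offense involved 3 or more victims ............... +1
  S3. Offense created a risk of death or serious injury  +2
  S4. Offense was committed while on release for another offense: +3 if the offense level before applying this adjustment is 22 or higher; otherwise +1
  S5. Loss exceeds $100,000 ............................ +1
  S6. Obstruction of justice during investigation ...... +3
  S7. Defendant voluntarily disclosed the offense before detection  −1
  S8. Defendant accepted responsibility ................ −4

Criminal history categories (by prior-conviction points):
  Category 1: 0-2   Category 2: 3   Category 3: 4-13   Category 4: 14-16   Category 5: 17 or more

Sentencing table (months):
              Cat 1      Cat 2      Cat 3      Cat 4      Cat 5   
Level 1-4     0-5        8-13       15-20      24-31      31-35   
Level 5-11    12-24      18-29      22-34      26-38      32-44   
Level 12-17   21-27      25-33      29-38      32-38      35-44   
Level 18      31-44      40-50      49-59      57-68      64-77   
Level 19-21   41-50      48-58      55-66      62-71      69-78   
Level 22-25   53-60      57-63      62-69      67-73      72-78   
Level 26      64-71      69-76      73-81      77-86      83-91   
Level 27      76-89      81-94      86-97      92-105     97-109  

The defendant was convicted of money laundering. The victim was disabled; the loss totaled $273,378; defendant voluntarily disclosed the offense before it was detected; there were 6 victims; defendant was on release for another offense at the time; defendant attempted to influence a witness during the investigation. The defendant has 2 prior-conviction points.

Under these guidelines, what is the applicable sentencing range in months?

Base offense level for money laundering: 25.
S1 applies: 25 + 1 = 26.
S2 applies: 26 + 1 = 27.
S4 applies (level before this adjustment is 27 ≥ 22, so +3): 27 + 3 = 30.
S5 applies: 30 + 1 = 31.
S6 applies: 31 + 3 = 34.
S7 applies: 34 − 1 = 33.
S8 does not apply.
Level 33 exceeds the maximum of 27; capped at 27.
Final offense level: 27.
Criminal history: 2 prior points → Category 1 (0-2).
Level 27 falls in the 27 band.
Grid: Level 27 × Category 1 = 76-89 months.

76-89 months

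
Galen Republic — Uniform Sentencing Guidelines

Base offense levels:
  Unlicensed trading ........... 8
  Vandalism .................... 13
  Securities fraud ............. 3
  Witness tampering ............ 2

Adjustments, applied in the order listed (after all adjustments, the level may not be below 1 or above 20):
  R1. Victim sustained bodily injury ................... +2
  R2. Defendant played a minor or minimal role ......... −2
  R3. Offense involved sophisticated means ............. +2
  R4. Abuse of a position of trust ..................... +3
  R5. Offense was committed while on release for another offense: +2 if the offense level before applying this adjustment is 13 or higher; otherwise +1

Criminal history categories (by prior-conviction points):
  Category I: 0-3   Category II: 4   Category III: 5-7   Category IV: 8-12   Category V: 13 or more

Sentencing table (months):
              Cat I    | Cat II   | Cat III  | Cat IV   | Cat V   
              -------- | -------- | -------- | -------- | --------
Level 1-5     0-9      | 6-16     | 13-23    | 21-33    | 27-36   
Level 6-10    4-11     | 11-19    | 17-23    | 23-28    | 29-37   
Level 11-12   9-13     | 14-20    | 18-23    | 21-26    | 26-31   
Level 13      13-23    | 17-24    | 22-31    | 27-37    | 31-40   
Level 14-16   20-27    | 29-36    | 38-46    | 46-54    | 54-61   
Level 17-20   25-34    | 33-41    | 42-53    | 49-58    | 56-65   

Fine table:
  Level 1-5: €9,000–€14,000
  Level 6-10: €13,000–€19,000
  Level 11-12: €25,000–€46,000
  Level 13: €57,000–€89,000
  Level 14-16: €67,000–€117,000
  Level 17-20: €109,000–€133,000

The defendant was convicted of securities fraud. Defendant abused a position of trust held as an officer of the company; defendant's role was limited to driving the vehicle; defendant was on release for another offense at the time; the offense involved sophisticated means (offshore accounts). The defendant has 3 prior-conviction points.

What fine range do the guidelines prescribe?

Base offense level for securities fraud: 3.
R2 applies: 3 − 2 = 1.
R3 applies: 1 + 2 = 3.
R4 applies: 3 + 3 = 6.
R5 applies (level before this adjustment is 6 < 13, so +1): 6 + 1 = 7.
Final offense level: 7.
Level 7 falls in the 6-10 band.
Fine table: Level 6-10 → €13,000–€19,000.

€13,000–€19,000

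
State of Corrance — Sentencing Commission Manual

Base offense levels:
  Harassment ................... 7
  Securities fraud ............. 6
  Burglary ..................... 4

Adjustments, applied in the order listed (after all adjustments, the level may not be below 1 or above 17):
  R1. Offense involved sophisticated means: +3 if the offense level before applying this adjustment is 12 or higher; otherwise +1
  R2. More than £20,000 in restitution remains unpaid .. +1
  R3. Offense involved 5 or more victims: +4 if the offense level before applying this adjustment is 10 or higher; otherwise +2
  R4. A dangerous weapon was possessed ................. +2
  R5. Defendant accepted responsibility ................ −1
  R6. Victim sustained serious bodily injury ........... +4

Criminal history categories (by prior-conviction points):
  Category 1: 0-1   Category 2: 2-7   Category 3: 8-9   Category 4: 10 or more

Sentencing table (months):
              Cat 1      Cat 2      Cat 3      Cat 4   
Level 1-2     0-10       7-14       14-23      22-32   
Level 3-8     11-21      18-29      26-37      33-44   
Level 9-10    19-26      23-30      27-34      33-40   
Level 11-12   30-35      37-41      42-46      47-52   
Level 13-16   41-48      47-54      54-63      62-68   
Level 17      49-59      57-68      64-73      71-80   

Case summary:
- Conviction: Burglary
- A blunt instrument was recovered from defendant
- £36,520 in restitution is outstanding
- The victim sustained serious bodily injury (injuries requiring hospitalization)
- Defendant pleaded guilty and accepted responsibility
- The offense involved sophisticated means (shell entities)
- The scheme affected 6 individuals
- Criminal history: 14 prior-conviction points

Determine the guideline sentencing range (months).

Base offense level for burglary: 4.
R1 applies (level before this adjustment is 4 < 12, so +1): 4 + 1 = 5.
R2 applies: 5 + 1 = 6.
R3 applies (level before this adjustment is 6 < 10, so +2): 6 + 2 = 8.
R4 applies: 8 + 2 = 10.
R5 applies: 10 − 1 = 9.
R6 applies: 9 + 4 = 13.
Final offense level: 13.
Criminal history: 14 prior points → Category 4 (10+).
Level 13 falls in the 13-16 band.
Grid: Level 13-16 × Category 4 = 62-68 months.

62-68 months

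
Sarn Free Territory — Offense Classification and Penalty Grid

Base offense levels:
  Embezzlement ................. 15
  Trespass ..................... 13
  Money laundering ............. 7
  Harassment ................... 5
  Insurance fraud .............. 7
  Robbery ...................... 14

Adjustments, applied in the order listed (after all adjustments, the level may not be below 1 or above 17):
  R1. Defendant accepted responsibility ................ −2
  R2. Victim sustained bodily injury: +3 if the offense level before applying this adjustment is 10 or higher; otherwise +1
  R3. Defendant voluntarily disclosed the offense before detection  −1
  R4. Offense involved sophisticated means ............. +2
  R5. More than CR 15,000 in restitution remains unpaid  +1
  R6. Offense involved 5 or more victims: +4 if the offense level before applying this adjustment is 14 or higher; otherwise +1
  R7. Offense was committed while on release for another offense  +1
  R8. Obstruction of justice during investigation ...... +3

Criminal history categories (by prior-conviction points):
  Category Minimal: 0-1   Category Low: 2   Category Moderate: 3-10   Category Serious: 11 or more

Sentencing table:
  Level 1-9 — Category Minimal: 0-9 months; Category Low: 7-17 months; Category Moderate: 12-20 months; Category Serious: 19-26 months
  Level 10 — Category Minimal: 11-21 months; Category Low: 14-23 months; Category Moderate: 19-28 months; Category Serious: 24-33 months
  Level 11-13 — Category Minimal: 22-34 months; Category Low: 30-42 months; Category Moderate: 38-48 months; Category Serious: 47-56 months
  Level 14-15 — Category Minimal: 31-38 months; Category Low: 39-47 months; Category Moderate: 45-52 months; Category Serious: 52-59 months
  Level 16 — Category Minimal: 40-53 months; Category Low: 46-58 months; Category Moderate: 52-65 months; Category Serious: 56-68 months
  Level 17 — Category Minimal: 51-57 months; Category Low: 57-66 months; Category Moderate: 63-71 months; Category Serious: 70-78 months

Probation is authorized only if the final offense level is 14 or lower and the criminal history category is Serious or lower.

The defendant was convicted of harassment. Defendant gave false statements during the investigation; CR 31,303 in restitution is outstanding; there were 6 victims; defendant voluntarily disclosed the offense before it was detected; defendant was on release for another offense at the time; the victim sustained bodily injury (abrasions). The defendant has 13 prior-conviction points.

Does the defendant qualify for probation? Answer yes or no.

Base offense level for harassment: 5.
R1 does not apply.
R2 applies (level before this adjustment is 5 < 10, so +1): 5 + 1 = 6.
R3 applies: 6 − 1 = 5.
R4 does not apply.
R5 applies: 5 + 1 = 6.
R6 applies (level before this adjustment is 6 < 14, so +1): 6 + 1 = 7.
R7 applies: 7 + 1 = 8.
R8 applies: 8 + 3 = 11.
Final offense level: 11.
Criminal history: 13 prior points → Category Serious (11+).
Level 11 falls in the 11-13 band.
Grid: Level 11-13 × Category Serious = 47-56 months.
Probation check: level 11 ≤ 14 and category Serious ≤ Serious → eligible.

Yes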